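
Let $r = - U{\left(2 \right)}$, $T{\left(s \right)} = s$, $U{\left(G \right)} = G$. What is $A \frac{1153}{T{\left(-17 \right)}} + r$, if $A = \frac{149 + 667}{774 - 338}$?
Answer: $- \frac{14054}{109} \approx -128.94$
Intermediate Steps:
$A = \frac{204}{109}$ ($A = \frac{816}{436} = 816 \cdot \frac{1}{436} = \frac{204}{109} \approx 1.8716$)
$r = -2$ ($r = \left(-1\right) 2 = -2$)
$A \frac{1153}{T{\left(-17 \right)}} + r = \frac{204 \frac{1153}{-17}}{109} - 2 = \frac{204 \cdot 1153 \left(- \frac{1}{17}\right)}{109} - 2 = \frac{204}{109} \left(- \frac{1153}{17}\right) - 2 = - \frac{13836}{109} - 2 = - \frac{14054}{109}$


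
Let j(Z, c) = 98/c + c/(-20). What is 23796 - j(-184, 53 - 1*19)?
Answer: 4045119/170 ≈ 23795.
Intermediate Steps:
j(Z, c) = 98/c - c/20 (j(Z, c) = 98/c + c*(-1/20) = 98/c - c/20)
23796 - j(-184, 53 - 1*19) = 23796 - (98/(53 - 1*19) - (53 - 1*19)/20) = 23796 - (98/(53 - 19) - (53 - 19)/20) = 23796 - (98/34 - 1/20*34) = 23796 - (98*(1/34) - 17/10) = 23796 - (49/17 - 17/10) = 23796 - 1*201/170 = 23796 - 201/170 = 4045119/170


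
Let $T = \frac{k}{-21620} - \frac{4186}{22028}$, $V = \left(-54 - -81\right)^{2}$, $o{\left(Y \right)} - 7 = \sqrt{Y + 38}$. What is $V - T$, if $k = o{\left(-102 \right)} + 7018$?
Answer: $\frac{17371405773}{23812268} + \frac{2 i}{5405} \approx 729.51 + 0.00037003 i$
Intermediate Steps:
$o{\left(Y \right)} = 7 + \sqrt{38 + Y}$ ($o{\left(Y \right)} = 7 + \sqrt{Y + 38} = 7 + \sqrt{38 + Y}$)
$V = 729$ ($V = \left(-54 + 81\right)^{2} = 27^{2} = 729$)
$k = 7025 + 8 i$ ($k = \left(7 + \sqrt{38 - 102}\right) + 7018 = \left(7 + \sqrt{-64}\right) + 7018 = \left(7 + 8 i\right) + 7018 = 7025 + 8 i \approx 7025.0 + 8.0 i$)
$T = - \frac{12262401}{23812268} - \frac{2 i}{5405}$ ($T = \frac{7025 + 8 i}{-21620} - \frac{4186}{22028} = \left(7025 + 8 i\right) \left(- \frac{1}{21620}\right) - \frac{2093}{11014} = \left(- \frac{1405}{4324} - \frac{2 i}{5405}\right) - \frac{2093}{11014} = - \frac{12262401}{23812268} - \frac{2 i}{5405} \approx -0.51496 - 0.00037003 i$)
$V - T = 729 - \left(- \frac{12262401}{23812268} - \frac{2 i}{5405}\right) = 729 + \left(\frac{12262401}{23812268} + \frac{2 i}{5405}\right) = \frac{17371405773}{23812268} + \frac{2 i}{5405}$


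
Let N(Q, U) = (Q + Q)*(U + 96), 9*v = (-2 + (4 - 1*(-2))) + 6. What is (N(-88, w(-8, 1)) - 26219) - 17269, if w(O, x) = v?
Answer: -545216/9 ≈ -60580.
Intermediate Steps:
v = 10/9 (v = ((-2 + (4 - 1*(-2))) + 6)/9 = ((-2 + (4 + 2)) + 6)/9 = ((-2 + 6) + 6)/9 = (4 + 6)/9 = (⅑)*10 = 10/9 ≈ 1.1111)
w(O, x) = 10/9
N(Q, U) = 2*Q*(96 + U) (N(Q, U) = (2*Q)*(96 + U) = 2*Q*(96 + U))
(N(-88, w(-8, 1)) - 26219) - 17269 = (2*(-88)*(96 + 10/9) - 26219) - 17269 = (2*(-88)*(874/9) - 26219) - 17269 = (-153824/9 - 26219) - 17269 = -389795/9 - 17269 = -545216/9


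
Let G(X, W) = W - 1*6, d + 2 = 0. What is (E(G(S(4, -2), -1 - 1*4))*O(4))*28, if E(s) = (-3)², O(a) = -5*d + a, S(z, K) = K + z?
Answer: 3528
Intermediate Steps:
d = -2 (d = -2 + 0 = -2)
O(a) = 10 + a (O(a) = -5*(-2) + a = 10 + a)
G(X, W) = -6 + W (G(X, W) = W - 6 = -6 + W)
E(s) = 9
(E(G(S(4, -2), -1 - 1*4))*O(4))*28 = (9*(10 + 4))*28 = (9*14)*28 = 126*28 = 3528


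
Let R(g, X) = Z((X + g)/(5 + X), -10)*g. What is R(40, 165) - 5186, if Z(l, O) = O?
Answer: -5586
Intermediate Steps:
R(g, X) = -10*g
R(40, 165) - 5186 = -10*40 - 5186 = -400 - 5186 = -5586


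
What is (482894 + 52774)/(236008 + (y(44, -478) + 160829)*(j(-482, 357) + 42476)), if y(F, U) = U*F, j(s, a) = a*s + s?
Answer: -133917/4546139438 ≈ -2.9457e-5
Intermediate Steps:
j(s, a) = s + a*s
y(F, U) = F*U
(482894 + 52774)/(236008 + (y(44, -478) + 160829)*(j(-482, 357) + 42476)) = (482894 + 52774)/(236008 + (44*(-478) + 160829)*(-482*(1 + 357) + 42476)) = 535668/(236008 + (-21032 + 160829)*(-482*358 + 42476)) = 535668/(236008 + 139797*(-172556 + 42476)) = 535668/(236008 + 139797*(-130080)) = 535668/(236008 - 18184793760) = 535668/(-18184557752) = 535668*(-1/18184557752) = -133917/4546139438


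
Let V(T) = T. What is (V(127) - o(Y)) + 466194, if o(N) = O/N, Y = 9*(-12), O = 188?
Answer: 12590714/27 ≈ 4.6632e+5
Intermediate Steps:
Y = -108
o(N) = 188/N
(V(127) - o(Y)) + 466194 = (127 - 188/(-108)) + 466194 = (127 - 188*(-1)/108) + 466194 = (127 - 1*(-47/27)) + 466194 = (127 + 47/27) + 466194 = 3476/27 + 466194 = 12590714/27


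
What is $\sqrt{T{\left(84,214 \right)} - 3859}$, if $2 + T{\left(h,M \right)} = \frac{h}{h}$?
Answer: $2 i \sqrt{965} \approx 62.129 i$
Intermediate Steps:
$T{\left(h,M \right)} = -1$ ($T{\left(h,M \right)} = -2 + \frac{h}{h} = -2 + 1 = -1$)
$\sqrt{T{\left(84,214 \right)} - 3859} = \sqrt{-1 - 3859} = \sqrt{-3860} = 2 i \sqrt{965}$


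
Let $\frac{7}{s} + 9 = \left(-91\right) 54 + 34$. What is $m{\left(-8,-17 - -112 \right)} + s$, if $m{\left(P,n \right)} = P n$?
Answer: $- \frac{3715647}{4889} \approx -760.0$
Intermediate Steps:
$s = - \frac{7}{4889}$ ($s = \frac{7}{-9 + \left(\left(-91\right) 54 + 34\right)} = \frac{7}{-9 + \left(-4914 + 34\right)} = \frac{7}{-9 - 4880} = \frac{7}{-4889} = 7 \left(- \frac{1}{4889}\right) = - \frac{7}{4889} \approx -0.0014318$)
$m{\left(-8,-17 - -112 \right)} + s = - 8 \left(-17 - -112\right) - \frac{7}{4889} = - 8 \left(-17 + 112\right) - \frac{7}{4889} = \left(-8\right) 95 - \frac{7}{4889} = -760 - \frac{7}{4889} = - \frac{3715647}{4889}$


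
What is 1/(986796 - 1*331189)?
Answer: 1/655607 ≈ 1.5253e-6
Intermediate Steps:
1/(986796 - 1*331189) = 1/(986796 - 331189) = 1/655607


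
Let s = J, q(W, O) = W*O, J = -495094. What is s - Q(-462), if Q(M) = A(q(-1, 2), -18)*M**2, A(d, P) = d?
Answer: -68206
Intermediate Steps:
q(W, O) = O*W
s = -495094
Q(M) = -2*M**2 (Q(M) = (2*(-1))*M**2 = -2*M**2)
s - Q(-462) = -495094 - (-2)*(-462)**2 = -495094 - (-2)*213444 = -495094 - 1*(-426888) = -495094 + 426888 = -68206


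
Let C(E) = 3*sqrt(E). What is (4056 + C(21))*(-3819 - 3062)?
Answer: -27909336 - 20643*sqrt(21) ≈ -2.8004e+7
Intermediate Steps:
(4056 + C(21))*(-3819 - 3062) = (4056 + 3*sqrt(21))*(-3819 - 3062) = (4056 + 3*sqrt(21))*(-6881) = -27909336 - 20643*sqrt(21)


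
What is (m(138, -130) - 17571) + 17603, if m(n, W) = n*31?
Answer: 4310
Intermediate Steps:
m(n, W) = 31*n
(m(138, -130) - 17571) + 17603 = (31*138 - 17571) + 17603 = (4278 - 17571) + 17603 = -13293 + 17603 = 4310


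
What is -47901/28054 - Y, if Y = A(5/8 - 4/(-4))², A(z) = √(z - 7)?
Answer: 411557/112216 ≈ 3.6675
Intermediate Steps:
A(z) = √(-7 + z)
Y = -43/8 (Y = (√(-7 + (5/8 - 4/(-4))))² = (√(-7 + (5*(⅛) - 4*(-¼))))² = (√(-7 + (5/8 + 1)))² = (√(-7 + 13/8))² = (√(-43/8))² = (I*√86/4)² = -43/8 ≈ -5.3750)
-47901/28054 - Y = -47901/28054 - 1*(-43/8) = -47901*1/28054 + 43/8 = -47901/28054 + 43/8 = 411557/112216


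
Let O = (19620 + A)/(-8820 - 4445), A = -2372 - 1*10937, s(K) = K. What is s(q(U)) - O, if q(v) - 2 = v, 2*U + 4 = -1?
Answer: -643/26530 ≈ -0.024237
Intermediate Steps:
U = -5/2 (U = -2 + (1/2)*(-1) = -2 - 1/2 = -5/2 ≈ -2.5000)
q(v) = 2 + v
A = -13309 (A = -2372 - 10937 = -13309)
O = -6311/13265 (O = (19620 - 13309)/(-8820 - 4445) = 6311/(-13265) = 6311*(-1/13265) = -6311/13265 ≈ -0.47576)
s(q(U)) - O = (2 - 5/2) - 1*(-6311/13265) = -1/2 + 6311/13265 = -643/26530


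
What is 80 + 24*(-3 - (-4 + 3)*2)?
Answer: 56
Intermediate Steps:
80 + 24*(-3 - (-4 + 3)*2) = 80 + 24*(-3 - (-1)*2) = 80 + 24*(-3 - 1*(-2)) = 80 + 24*(-3 + 2) = 80 + 24*(-1) = 80 - 24 = 56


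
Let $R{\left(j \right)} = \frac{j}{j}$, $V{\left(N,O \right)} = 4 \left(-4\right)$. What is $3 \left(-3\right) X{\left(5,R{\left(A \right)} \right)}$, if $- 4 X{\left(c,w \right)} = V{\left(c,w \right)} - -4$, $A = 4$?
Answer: $-27$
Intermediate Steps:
$V{\left(N,O \right)} = -16$
$R{\left(j \right)} = 1$
$X{\left(c,w \right)} = 3$ ($X{\left(c,w \right)} = - \frac{-16 - -4}{4} = - \frac{-16 + 4}{4} = \left(- \frac{1}{4}\right) \left(-12\right) = 3$)
$3 \left(-3\right) X{\left(5,R{\left(A \right)} \right)} = 3 \left(-3\right) 3 = \left(-9\right) 3 = -27$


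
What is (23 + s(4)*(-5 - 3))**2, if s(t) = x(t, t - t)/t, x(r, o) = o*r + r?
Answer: 225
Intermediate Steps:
x(r, o) = r + o*r
s(t) = 1 (s(t) = (t*(1 + (t - t)))/t = (t*(1 + 0))/t = (t*1)/t = t/t = 1)
(23 + s(4)*(-5 - 3))**2 = (23 + 1*(-5 - 3))**2 = (23 + 1*(-8))**2 = (23 - 8)**2 = 15**2 = 225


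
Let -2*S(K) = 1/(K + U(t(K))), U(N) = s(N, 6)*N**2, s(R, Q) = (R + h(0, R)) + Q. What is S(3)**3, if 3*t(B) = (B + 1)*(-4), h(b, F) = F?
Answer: 19683/343882756216 ≈ 5.7238e-8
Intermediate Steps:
t(B) = -4/3 - 4*B/3 (t(B) = ((B + 1)*(-4))/3 = ((1 + B)*(-4))/3 = (-4 - 4*B)/3 = -4/3 - 4*B/3)
s(R, Q) = Q + 2*R (s(R, Q) = (R + R) + Q = 2*R + Q = Q + 2*R)
U(N) = N**2*(6 + 2*N) (U(N) = (6 + 2*N)*N**2 = N**2*(6 + 2*N))
S(K) = -1/(2*(K + 2*(-4/3 - 4*K/3)**2*(5/3 - 4*K/3))) (S(K) = -1/(2*(K + 2*(-4/3 - 4*K/3)**2*(3 + (-4/3 - 4*K/3)))) = -1/(2*(K + 2*(-4/3 - 4*K/3)**2*(5/3 - 4*K/3))))
S(3)**3 = (27/(2*(-160 - 219*3 + 96*3**2 + 128*3**3)))**3 = (27/(2*(-160 - 657 + 96*9 + 128*27)))**3 = (27/(2*(-160 - 657 + 864 + 3456)))**3 = ((27/2)/3503)**3 = ((27/2)*(1/3503))**3 = (27/7006)**3 = 19683/343882756216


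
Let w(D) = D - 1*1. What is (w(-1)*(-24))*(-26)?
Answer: -1248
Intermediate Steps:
w(D) = -1 + D (w(D) = D - 1 = -1 + D)
(w(-1)*(-24))*(-26) = ((-1 - 1)*(-24))*(-26) = -2*(-24)*(-26) = 48*(-26) = -1248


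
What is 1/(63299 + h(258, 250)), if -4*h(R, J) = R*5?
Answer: 2/125953 ≈ 1.5879e-5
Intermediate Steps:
h(R, J) = -5*R/4 (h(R, J) = -R*5/4 = -5*R/4)
1/(63299 + h(258, 250)) = 1/(63299 - 5/4*258) = 1/(63299 - 645/2) = 1/(125953/2) = 2/125953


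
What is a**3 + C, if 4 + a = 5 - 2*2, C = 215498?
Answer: 215471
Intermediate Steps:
a = -3 (a = -4 + (5 - 2*2) = -4 + (5 - 4) = -4 + 1 = -3)
a**3 + C = (-3)**3 + 215498 = -27 + 215498 = 215471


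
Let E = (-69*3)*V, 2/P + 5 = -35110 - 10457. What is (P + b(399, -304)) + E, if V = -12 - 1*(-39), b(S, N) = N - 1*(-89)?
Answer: -132249945/22786 ≈ -5804.0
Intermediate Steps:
b(S, N) = 89 + N (b(S, N) = N + 89 = 89 + N)
V = 27 (V = -12 + 39 = 27)
P = -1/22786 (P = 2/(-5 + (-35110 - 10457)) = 2/(-5 - 45567) = 2/(-45572) = 2*(-1/45572) = -1/22786 ≈ -4.3887e-5)
E = -5589 (E = -69*3*27 = -207*27 = -5589)
(P + b(399, -304)) + E = (-1/22786 + (89 - 304)) - 5589 = (-1/22786 - 215) - 5589 = -4898991/22786 - 5589 = -132249945/22786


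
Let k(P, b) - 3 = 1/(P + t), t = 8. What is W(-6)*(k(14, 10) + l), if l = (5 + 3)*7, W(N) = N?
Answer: -3897/11 ≈ -354.27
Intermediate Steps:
k(P, b) = 3 + 1/(8 + P) (k(P, b) = 3 + 1/(P + 8) = 3 + 1/(8 + P))
l = 56 (l = 8*7 = 56)
W(-6)*(k(14, 10) + l) = -6*((25 + 3*14)/(8 + 14) + 56) = -6*((25 + 42)/22 + 56) = -6*((1/22)*67 + 56) = -6*(67/22 + 56) = -6*1299/22 = -3897/11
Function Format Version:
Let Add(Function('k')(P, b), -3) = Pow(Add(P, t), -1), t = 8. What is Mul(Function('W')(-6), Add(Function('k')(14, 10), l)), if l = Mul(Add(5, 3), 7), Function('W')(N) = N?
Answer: Rational(-3897, 11) ≈ -354.27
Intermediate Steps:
Function('k')(P, b) = Add(3, Pow(Add(8, P), -1)) (Function('k')(P, b) = Add(3, Pow(Add(P, 8), -1)) = Add(3, Pow(Add(8, P), -1)))
l = 56 (l = Mul(8, 7) = 56)
Mul(Function('W')(-6), Add(Function('k')(14, 10), l)) = Mul(-6, Add(Mul(Pow(Add(8, 14), -1), Add(25, Mul(3, 14))), 56)) = Mul(-6, Add(Mul(Pow(22, -1), Add(25, 42)), 56)) = Mul(-6, Add(Mul(Rational(1, 22), 67), 56)) = Mul(-6, Add(Rational(67, 22), 56)) = Mul(-6, Rational(1299, 22)) = Rational(-3897, 11)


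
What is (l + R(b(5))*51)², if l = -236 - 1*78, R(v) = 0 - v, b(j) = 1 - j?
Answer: 12100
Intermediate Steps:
R(v) = -v
l = -314 (l = -236 - 78 = -314)
(l + R(b(5))*51)² = (-314 - (1 - 1*5)*51)² = (-314 - (1 - 5)*51)² = (-314 - 1*(-4)*51)² = (-314 + 4*51)² = (-314 + 204)² = (-110)² = 12100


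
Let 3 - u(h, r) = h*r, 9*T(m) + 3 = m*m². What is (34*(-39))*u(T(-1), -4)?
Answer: -4862/3 ≈ -1620.7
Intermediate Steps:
T(m) = -⅓ + m³/9 (T(m) = -⅓ + (m*m²)/9 = -⅓ + m³/9)
u(h, r) = 3 - h*r
(34*(-39))*u(T(-1), -4) = (34*(-39))*(3 - 1*(-⅓ + (⅑)*(-1)³)*(-4)) = -1326*(3 - 1*(-⅓ + (⅑)*(-1))*(-4)) = -1326*(3 - 1*(-⅓ - ⅑)*(-4)) = -1326*(3 - 1*(-4/9)*(-4)) = -1326*(3 - 16/9) = -1326*11/9 = -4862/3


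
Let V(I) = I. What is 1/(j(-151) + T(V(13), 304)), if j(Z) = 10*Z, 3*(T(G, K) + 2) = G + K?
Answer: -3/4219 ≈ -0.00071107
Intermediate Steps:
T(G, K) = -2 + G/3 + K/3 (T(G, K) = -2 + (G + K)/3 = -2 + (G/3 + K/3) = -2 + G/3 + K/3)
1/(j(-151) + T(V(13), 304)) = 1/(10*(-151) + (-2 + (⅓)*13 + (⅓)*304)) = 1/(-1510 + (-2 + 13/3 + 304/3)) = 1/(-1510 + 311/3) = 1/(-4219/3) = -3/4219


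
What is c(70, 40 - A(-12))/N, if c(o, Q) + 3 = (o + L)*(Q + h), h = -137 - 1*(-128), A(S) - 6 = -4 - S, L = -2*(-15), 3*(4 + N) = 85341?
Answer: 1697/28443 ≈ 0.059663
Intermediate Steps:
N = 28443 (N = -4 + (⅓)*85341 = -4 + 28447 = 28443)
L = 30
A(S) = 2 - S (A(S) = 6 + (-4 - S) = 2 - S)
h = -9 (h = -137 + 128 = -9)
c(o, Q) = -3 + (-9 + Q)*(30 + o) (c(o, Q) = -3 + (o + 30)*(Q - 9) = -3 + (30 + o)*(-9 + Q) = -3 + (-9 + Q)*(30 + o))
c(70, 40 - A(-12))/N = (-273 - 9*70 + 30*(40 - (2 - 1*(-12))) + (40 - (2 - 1*(-12)))*70)/28443 = (-273 - 630 + 30*(40 - (2 + 12)) + (40 - (2 + 12))*70)*(1/28443) = (-273 - 630 + 30*(40 - 1*14) + (40 - 1*14)*70)*(1/28443) = (-273 - 630 + 30*(40 - 14) + (40 - 14)*70)*(1/28443) = (-273 - 630 + 30*26 + 26*70)*(1/28443) = (-273 - 630 + 780 + 1820)*(1/28443) = 1697*(1/28443) = 1697/28443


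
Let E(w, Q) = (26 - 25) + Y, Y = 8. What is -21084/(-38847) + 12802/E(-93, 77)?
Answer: 165836350/116541 ≈ 1423.0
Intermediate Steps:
E(w, Q) = 9 (E(w, Q) = (26 - 25) + 8 = 1 + 8 = 9)
-21084/(-38847) + 12802/E(-93, 77) = -21084/(-38847) + 12802/9 = -21084*(-1/38847) + 12802*(⅑) = 7028/12949 + 12802/9 = 165836350/116541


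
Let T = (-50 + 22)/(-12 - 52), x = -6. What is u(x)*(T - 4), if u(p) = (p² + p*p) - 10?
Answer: -1767/8 ≈ -220.88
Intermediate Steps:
u(p) = -10 + 2*p² (u(p) = (p² + p²) - 10 = 2*p² - 10 = -10 + 2*p²)
T = 7/16 (T = -28/(-64) = -28*(-1/64) = 7/16 ≈ 0.43750)
u(x)*(T - 4) = (-10 + 2*(-6)²)*(7/16 - 4) = (-10 + 2*36)*(-57/16) = (-10 + 72)*(-57/16) = 62*(-57/16) = -1767/8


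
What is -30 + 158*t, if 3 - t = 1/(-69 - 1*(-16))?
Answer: 23690/53 ≈ 446.98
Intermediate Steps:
t = 160/53 (t = 3 - 1/(-69 - 1*(-16)) = 3 - 1/(-69 + 16) = 3 - 1/(-53) = 3 - 1*(-1/53) = 3 + 1/53 = 160/53 ≈ 3.0189)
-30 + 158*t = -30 + 158*(160/53) = -30 + 25280/53 = 23690/53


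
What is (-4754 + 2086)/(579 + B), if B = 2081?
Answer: -667/665 ≈ -1.0030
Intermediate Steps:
(-4754 + 2086)/(579 + B) = (-4754 + 2086)/(579 + 2081) = -2668/2660 = -2668*1/2660 = -667/665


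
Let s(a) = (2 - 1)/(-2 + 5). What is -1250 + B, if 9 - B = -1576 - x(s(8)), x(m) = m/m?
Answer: 336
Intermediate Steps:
s(a) = ⅓ (s(a) = 1/3 = 1*(⅓) = ⅓)
x(m) = 1
B = 1586 (B = 9 - (-1576 - 1*1) = 9 - (-1576 - 1) = 9 - 1*(-1577) = 9 + 1577 = 1586)
-1250 + B = -1250 + 1586 = 336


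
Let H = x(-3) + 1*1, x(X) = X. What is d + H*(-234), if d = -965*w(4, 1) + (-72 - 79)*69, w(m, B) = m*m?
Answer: -25391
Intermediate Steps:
w(m, B) = m²
H = -2 (H = -3 + 1*1 = -3 + 1 = -2)
d = -25859 (d = -965*4² + (-72 - 79)*69 = -965*16 - 151*69 = -15440 - 10419 = -25859)
d + H*(-234) = -25859 - 2*(-234) = -25859 + 468 = -25391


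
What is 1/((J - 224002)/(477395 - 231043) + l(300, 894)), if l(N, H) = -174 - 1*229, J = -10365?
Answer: -246352/99514223 ≈ -0.0024755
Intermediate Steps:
l(N, H) = -403 (l(N, H) = -174 - 229 = -403)
1/((J - 224002)/(477395 - 231043) + l(300, 894)) = 1/((-10365 - 224002)/(477395 - 231043) - 403) = 1/(-234367/246352 - 403) = 1/(-99514223/246352) = -246352/99514223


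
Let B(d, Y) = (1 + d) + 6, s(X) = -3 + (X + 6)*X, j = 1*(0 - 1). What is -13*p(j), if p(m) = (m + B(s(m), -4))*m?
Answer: -26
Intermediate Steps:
j = -1 (j = 1*(-1) = -1)
s(X) = -3 + X*(6 + X) (s(X) = -3 + (6 + X)*X = -3 + X*(6 + X))
B(d, Y) = 7 + d
p(m) = m*(4 + m² + 7*m) (p(m) = (m + (7 + (-3 + m² + 6*m)))*m = (m + (4 + m² + 6*m))*m = (4 + m² + 7*m)*m = m*(4 + m² + 7*m))
-13*p(j) = -(-13)*(4 + (-1)² + 7*(-1)) = -(-13)*(4 + 1 - 7) = -(-13)*(-2) = -13*2 = -26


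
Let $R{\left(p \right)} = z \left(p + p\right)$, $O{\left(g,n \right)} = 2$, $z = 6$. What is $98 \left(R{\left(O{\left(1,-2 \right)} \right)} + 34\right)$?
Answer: $5684$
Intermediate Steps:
$R{\left(p \right)} = 12 p$ ($R{\left(p \right)} = 6 \left(p + p\right) = 6 \cdot 2 p = 12 p$)
$98 \left(R{\left(O{\left(1,-2 \right)} \right)} + 34\right) = 98 \left(12 \cdot 2 + 34\right) = 98 \left(24 + 34\right) = 98 \cdot 58 = 5684$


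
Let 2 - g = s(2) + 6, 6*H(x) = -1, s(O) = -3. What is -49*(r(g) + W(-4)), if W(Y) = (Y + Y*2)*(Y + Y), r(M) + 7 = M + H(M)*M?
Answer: -25921/6 ≈ -4320.2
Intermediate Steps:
H(x) = -1/6 (H(x) = (1/6)*(-1) = -1/6)
g = -1 (g = 2 - (-3 + 6) = 2 - 1*3 = 2 - 3 = -1)
r(M) = -7 + 5*M/6 (r(M) = -7 + (M - M/6) = -7 + 5*M/6)
W(Y) = 6*Y**2 (W(Y) = (Y + 2*Y)*(2*Y) = (3*Y)*(2*Y) = 6*Y**2)
-49*(r(g) + W(-4)) = -49*((-7 + (5/6)*(-1)) + 6*(-4)**2) = -49*((-7 - 5/6) + 6*16) = -49*(-47/6 + 96) = -49*529/6 = -25921/6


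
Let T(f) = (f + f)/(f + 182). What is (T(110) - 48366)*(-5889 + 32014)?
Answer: -92238570875/73 ≈ -1.2635e+9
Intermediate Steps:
T(f) = 2*f/(182 + f) (T(f) = (2*f)/(182 + f) = 2*f/(182 + f))
(T(110) - 48366)*(-5889 + 32014) = (2*110/(182 + 110) - 48366)*(-5889 + 32014) = (2*110/292 - 48366)*26125 = (2*110*(1/292) - 48366)*26125 = (55/73 - 48366)*26125 = -3530663/73*26125 = -92238570875/73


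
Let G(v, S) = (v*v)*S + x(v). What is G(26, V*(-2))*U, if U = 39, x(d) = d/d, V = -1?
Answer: 52767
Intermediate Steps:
x(d) = 1
G(v, S) = 1 + S*v² (G(v, S) = (v*v)*S + 1 = v²*S + 1 = S*v² + 1 = 1 + S*v²)
G(26, V*(-2))*U = (1 - 1*(-2)*26²)*39 = (1 + 2*676)*39 = (1 + 1352)*39 = 1353*39 = 52767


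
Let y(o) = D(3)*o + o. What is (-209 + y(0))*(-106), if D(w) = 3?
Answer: 22154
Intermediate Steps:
y(o) = 4*o (y(o) = 3*o + o = 4*o)
(-209 + y(0))*(-106) = (-209 + 4*0)*(-106) = (-209 + 0)*(-106) = -209*(-106) = 22154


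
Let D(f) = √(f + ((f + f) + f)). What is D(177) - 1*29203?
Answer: -29203 + 2*√177 ≈ -29176.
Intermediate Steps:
D(f) = 2*√f (D(f) = √(f + (2*f + f)) = √(f + 3*f) = √(4*f) = 2*√f)
D(177) - 1*29203 = 2*√177 - 1*29203 = 2*√177 - 29203 = -29203 + 2*√177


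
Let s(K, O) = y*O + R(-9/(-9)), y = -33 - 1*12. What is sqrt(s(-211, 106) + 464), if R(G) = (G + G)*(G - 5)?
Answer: I*sqrt(4314) ≈ 65.681*I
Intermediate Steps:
R(G) = 2*G*(-5 + G) (R(G) = (2*G)*(-5 + G) = 2*G*(-5 + G))
y = -45 (y = -33 - 12 = -45)
s(K, O) = -8 - 45*O (s(K, O) = -45*O + 2*(-9/(-9))*(-5 - 9/(-9)) = -45*O + 2*(-9*(-1/9))*(-5 - 9*(-1/9)) = -45*O + 2*1*(-5 + 1) = -45*O + 2*1*(-4) = -45*O - 8 = -8 - 45*O)
sqrt(s(-211, 106) + 464) = sqrt((-8 - 45*106) + 464) = sqrt((-8 - 4770) + 464) = sqrt(-4778 + 464) = sqrt(-4314) = I*sqrt(4314)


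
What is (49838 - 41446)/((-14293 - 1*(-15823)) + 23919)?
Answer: 8392/25449 ≈ 0.32976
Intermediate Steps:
(49838 - 41446)/((-14293 - 1*(-15823)) + 23919) = 8392/((-14293 + 15823) + 23919) = 8392/(1530 + 23919) = 8392/25449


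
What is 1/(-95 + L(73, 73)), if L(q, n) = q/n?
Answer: -1/94 ≈ -0.010638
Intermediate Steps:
1/(-95 + L(73, 73)) = 1/(-95 + 73/73) = 1/(-95 + 73*(1/73)) = 1/(-95 + 1) = 1/(-94) = -1/94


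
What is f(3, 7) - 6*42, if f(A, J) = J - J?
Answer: -252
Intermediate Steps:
f(A, J) = 0
f(3, 7) - 6*42 = 0 - 6*42 = 0 - 252 = -252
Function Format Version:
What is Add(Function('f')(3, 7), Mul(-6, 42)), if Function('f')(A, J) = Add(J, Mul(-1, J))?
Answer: -252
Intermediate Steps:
Function('f')(A, J) = 0
Add(Function('f')(3, 7), Mul(-6, 42)) = Add(0, Mul(-6, 42)) = Add(0, -252) = -252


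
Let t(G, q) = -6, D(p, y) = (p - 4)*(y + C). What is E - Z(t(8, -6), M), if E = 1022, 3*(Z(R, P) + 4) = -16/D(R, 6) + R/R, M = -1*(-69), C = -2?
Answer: 15383/15 ≈ 1025.5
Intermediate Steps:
D(p, y) = (-4 + p)*(-2 + y) (D(p, y) = (p - 4)*(y - 2) = (-4 + p)*(-2 + y))
M = 69
Z(R, P) = -11/3 - 16/(3*(-16 + 4*R)) (Z(R, P) = -4 + (-16/(8 - 4*6 - 2*R + R*6) + R/R)/3 = -4 + (-16/(8 - 24 - 2*R + 6*R) + 1)/3 = -4 + (-16/(-16 + 4*R) + 1)/3 = -4 + (1 - 16/(-16 + 4*R))/3 = -4 + (⅓ - 16/(3*(-16 + 4*R))) = -11/3 - 16/(3*(-16 + 4*R)))
E - Z(t(8, -6), M) = 1022 - (-40 + 11*(-6))/(3*(4 - 1*(-6))) = 1022 - (-40 - 66)/(3*(4 + 6)) = 1022 - (-106)/(3*10) = 1022 - 1*(-53/15) = 1022 + 53/15 = 15383/15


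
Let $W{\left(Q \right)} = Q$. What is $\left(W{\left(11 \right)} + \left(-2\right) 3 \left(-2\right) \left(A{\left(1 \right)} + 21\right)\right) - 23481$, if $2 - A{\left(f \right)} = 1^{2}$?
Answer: $-23206$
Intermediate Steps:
$A{\left(f \right)} = 1$ ($A{\left(f \right)} = 2 - 1^{2} = 2 - 1 = 1$)
$\left(W{\left(11 \right)} + \left(-2\right) 3 \left(-2\right) \left(A{\left(1 \right)} + 21\right)\right) - 23481 = \left(11 + \left(-2\right) 3 \left(-2\right) \left(1 + 21\right)\right) - 23481 = \left(11 + \left(-6\right) \left(-2\right) 22\right) - 23481 = \left(11 + 12 \cdot 22\right) - 23481 = \left(11 + 264\right) - 23481 = 275 - 23481 = -23206$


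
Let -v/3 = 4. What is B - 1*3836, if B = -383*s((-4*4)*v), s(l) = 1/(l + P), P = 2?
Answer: -744567/194 ≈ -3838.0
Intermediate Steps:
v = -12 (v = -3*4 = -12)
s(l) = 1/(2 + l) (s(l) = 1/(l + 2) = 1/(2 + l))
B = -383/194 (B = -383/(2 - 4*4*(-12)) = -383/(2 - 16*(-12)) = -383/(2 + 192) = -383/194 ≈ -1.9742)
B - 1*3836 = -383/194 - 1*3836 = -383/194 - 3836 = -744567/194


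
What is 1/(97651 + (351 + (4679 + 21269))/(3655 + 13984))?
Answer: 17639/1722492288 ≈ 1.0240e-5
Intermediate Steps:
1/(97651 + (351 + (4679 + 21269))/(3655 + 13984)) = 1/(97651 + (351 + 25948)/17639) = 1/(97651 + 26299*(1/17639)) = 1/(97651 + 26299/17639) = 1/(1722492288/17639) = 17639/1722492288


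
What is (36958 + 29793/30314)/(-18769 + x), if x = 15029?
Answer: -224074921/22674872 ≈ -9.8821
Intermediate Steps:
(36958 + 29793/30314)/(-18769 + x) = (36958 + 29793/30314)/(-18769 + 15029) = (36958 + 29793*(1/30314))/(-3740) = (36958 + 29793/30314)*(-1/3740) = (1120374605/30314)*(-1/3740) = -224074921/22674872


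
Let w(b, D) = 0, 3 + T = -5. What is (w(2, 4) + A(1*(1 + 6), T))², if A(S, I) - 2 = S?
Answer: 81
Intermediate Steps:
T = -8 (T = -3 - 5 = -8)
A(S, I) = 2 + S
(w(2, 4) + A(1*(1 + 6), T))² = (0 + (2 + 1*(1 + 6)))² = (0 + (2 + 1*7))² = (0 + (2 + 7))² = (0 + 9)² = 9² = 81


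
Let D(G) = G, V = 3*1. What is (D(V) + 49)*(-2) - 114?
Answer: -218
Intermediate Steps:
V = 3
(D(V) + 49)*(-2) - 114 = (3 + 49)*(-2) - 114 = 52*(-2) - 114 = -104 - 114 = -218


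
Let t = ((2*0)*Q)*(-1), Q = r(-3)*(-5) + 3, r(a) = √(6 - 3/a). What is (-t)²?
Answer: 0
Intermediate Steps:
Q = 3 - 5*√7 (Q = √(6 - 3/(-3))*(-5) + 3 = √(6 - 3*(-⅓))*(-5) + 3 = √(6 + 1)*(-5) + 3 = √7*(-5) + 3 = -5*√7 + 3 = 3 - 5*√7 ≈ -10.229)
t = 0 (t = ((2*0)*(3 - 5*√7))*(-1) = (0*(3 - 5*√7))*(-1) = 0*(-1) = 0)
(-t)² = (-1*0)² = 0² = 0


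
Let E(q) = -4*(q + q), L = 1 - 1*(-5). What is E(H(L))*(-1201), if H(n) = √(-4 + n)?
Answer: 9608*√2 ≈ 13588.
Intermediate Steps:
L = 6 (L = 1 + 5 = 6)
E(q) = -8*q
E(H(L))*(-1201) = -8*√(-4 + 6)*(-1201) = -8*√2*(-1201) = 9608*√2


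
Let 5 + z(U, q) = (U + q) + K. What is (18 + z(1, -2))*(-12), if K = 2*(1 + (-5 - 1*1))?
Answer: -24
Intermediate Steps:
K = -10 (K = 2*(1 + (-5 - 1)) = 2*(1 - 6) = 2*(-5) = -10)
z(U, q) = -15 + U + q (z(U, q) = -5 + ((U + q) - 10) = -5 + (-10 + U + q) = -15 + U + q)
(18 + z(1, -2))*(-12) = (18 + (-15 + 1 - 2))*(-12) = (18 - 16)*(-12) = 2*(-12) = -24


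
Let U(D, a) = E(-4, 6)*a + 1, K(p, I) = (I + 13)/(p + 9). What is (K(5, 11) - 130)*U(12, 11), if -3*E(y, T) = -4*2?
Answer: -11674/3 ≈ -3891.3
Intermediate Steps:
E(y, T) = 8/3 (E(y, T) = -(-4)*2/3 = -1/3*(-8) = 8/3)
K(p, I) = (13 + I)/(9 + p)
U(D, a) = 1 + 8*a/3 (U(D, a) = 8*a/3 + 1 = 1 + 8*a/3)
(K(5, 11) - 130)*U(12, 11) = ((13 + 11)/(9 + 5) - 130)*(1 + (8/3)*11) = (24/14 - 130)*(1 + 88/3) = ((1/14)*24 - 130)*(91/3) = (12/7 - 130)*(91/3) = -898/7*91/3 = -11674/3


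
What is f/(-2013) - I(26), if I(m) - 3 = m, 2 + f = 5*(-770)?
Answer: -18175/671 ≈ -27.086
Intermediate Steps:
f = -3852 (f = -2 + 5*(-770) = -2 - 3850 = -3852)
I(m) = 3 + m
f/(-2013) - I(26) = -3852/(-2013) - (3 + 26) = -3852*(-1/2013) - 1*29 = 1284/671 - 29 = -18175/671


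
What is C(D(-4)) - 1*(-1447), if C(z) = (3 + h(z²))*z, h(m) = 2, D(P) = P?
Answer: 1427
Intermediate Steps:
C(z) = 5*z (C(z) = (3 + 2)*z = 5*z)
C(D(-4)) - 1*(-1447) = 5*(-4) - 1*(-1447) = -20 + 1447 = 1427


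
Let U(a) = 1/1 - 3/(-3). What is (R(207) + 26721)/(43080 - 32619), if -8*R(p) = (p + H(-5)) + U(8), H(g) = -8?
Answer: 71189/27896 ≈ 2.5519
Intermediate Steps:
U(a) = 2 (U(a) = 1*1 - 3*(-1/3) = 1 + 1 = 2)
R(p) = 3/4 - p/8 (R(p) = -((p - 8) + 2)/8 = -((-8 + p) + 2)/8 = -(-6 + p)/8 = 3/4 - p/8)
(R(207) + 26721)/(43080 - 32619) = ((3/4 - 1/8*207) + 26721)/(43080 - 32619) = ((3/4 - 207/8) + 26721)/10461 = (-201/8 + 26721)*(1/10461) = (213567/8)*(1/10461) = 71189/27896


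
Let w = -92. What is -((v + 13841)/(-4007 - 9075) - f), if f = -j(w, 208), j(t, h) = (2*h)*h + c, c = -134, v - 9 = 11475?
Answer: -1130180983/13082 ≈ -86392.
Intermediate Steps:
v = 11484 (v = 9 + 11475 = 11484)
j(t, h) = -134 + 2*h² (j(t, h) = (2*h)*h - 134 = 2*h² - 134 = -134 + 2*h²)
f = -86394 (f = -(-134 + 2*208²) = -(-134 + 2*43264) = -(-134 + 86528) = -1*86394 = -86394)
-((v + 13841)/(-4007 - 9075) - f) = -((11484 + 13841)/(-4007 - 9075) - 1*(-86394)) = -(25325/(-13082) + 86394) = -(25325*(-1/13082) + 86394) = -(-25325/13082 + 86394) = -1*1130180983/13082 = -1130180983/13082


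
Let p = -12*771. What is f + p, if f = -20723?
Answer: -29975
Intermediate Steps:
p = -9252
f + p = -20723 - 9252 = -29975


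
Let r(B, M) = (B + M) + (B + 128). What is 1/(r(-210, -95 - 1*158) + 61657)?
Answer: 1/61112 ≈ 1.6363e-5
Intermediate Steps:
r(B, M) = 128 + M + 2*B (r(B, M) = (B + M) + (128 + B) = 128 + M + 2*B)
1/(r(-210, -95 - 1*158) + 61657) = 1/((128 + (-95 - 1*158) + 2*(-210)) + 61657) = 1/((128 + (-95 - 158) - 420) + 61657) = 1/((128 - 253 - 420) + 61657) = 1/(-545 + 61657) = 1/61112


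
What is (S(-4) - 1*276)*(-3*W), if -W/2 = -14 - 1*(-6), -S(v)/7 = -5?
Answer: 11568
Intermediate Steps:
S(v) = 35 (S(v) = -7*(-5) = 35)
W = 16 (W = -2*(-14 - 1*(-6)) = -2*(-14 + 6) = -2*(-8) = 16)
(S(-4) - 1*276)*(-3*W) = (35 - 1*276)*(-3*16) = (35 - 276)*(-48) = -241*(-48) = 11568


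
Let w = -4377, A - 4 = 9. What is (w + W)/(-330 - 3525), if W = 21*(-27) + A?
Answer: 4931/3855 ≈ 1.2791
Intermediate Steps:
A = 13 (A = 4 + 9 = 13)
W = -554 (W = 21*(-27) + 13 = -567 + 13 = -554)
(w + W)/(-330 - 3525) = (-4377 - 554)/(-330 - 3525) = -4931/(-3855) = -4931*(-1/3855) = 4931/3855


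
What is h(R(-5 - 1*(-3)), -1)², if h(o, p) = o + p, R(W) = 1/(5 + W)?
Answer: 4/9 ≈ 0.44444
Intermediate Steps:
h(R(-5 - 1*(-3)), -1)² = (1/(5 + (-5 - 1*(-3))) - 1)² = (1/(5 + (-5 + 3)) - 1)² = (1/(5 - 2) - 1)² = (1/3 - 1)² = (⅓ - 1)² = (-⅔)² = 4/9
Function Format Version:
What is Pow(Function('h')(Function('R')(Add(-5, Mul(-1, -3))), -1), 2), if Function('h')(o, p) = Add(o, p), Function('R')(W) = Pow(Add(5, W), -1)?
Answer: Rational(4, 9) ≈ 0.44444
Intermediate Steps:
Pow(Function('h')(Function('R')(Add(-5, Mul(-1, -3))), -1), 2) = Pow(Add(Pow(Add(5, Add(-5, Mul(-1, -3))), -1), -1), 2) = Pow(Add(Pow(Add(5, Add(-5, 3)), -1), -1), 2) = Pow(Add(Pow(Add(5, -2), -1), -1), 2) = Pow(Add(Pow(3, -1), -1), 2) = Pow(Add(Rational(1, 3), -1), 2) = Pow(Rational(-2, 3), 2) = Rational(4, 9)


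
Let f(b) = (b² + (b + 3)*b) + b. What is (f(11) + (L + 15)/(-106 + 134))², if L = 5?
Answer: 4028049/49 ≈ 82205.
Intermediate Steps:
f(b) = b + b² + b*(3 + b) (f(b) = (b² + (3 + b)*b) + b = (b² + b*(3 + b)) + b = b + b² + b*(3 + b))
(f(11) + (L + 15)/(-106 + 134))² = (2*11*(2 + 11) + (5 + 15)/(-106 + 134))² = (2*11*13 + 20/28)² = (286 + 20*(1/28))² = (286 + 5/7)² = (2007/7)² = 4028049/49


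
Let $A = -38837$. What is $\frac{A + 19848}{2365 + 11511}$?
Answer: $- \frac{18989}{13876} \approx -1.3685$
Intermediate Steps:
$\frac{A + 19848}{2365 + 11511} = \frac{-38837 + 19848}{2365 + 11511} = - \frac{18989}{13876}$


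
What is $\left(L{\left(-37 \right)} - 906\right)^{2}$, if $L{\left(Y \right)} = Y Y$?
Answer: $214369$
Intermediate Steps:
$L{\left(Y \right)} = Y^{2}$
$\left(L{\left(-37 \right)} - 906\right)^{2} = \left(\left(-37\right)^{2} - 906\right)^{2} = \left(1369 - 906\right)^{2} = 463^{2} = 214369$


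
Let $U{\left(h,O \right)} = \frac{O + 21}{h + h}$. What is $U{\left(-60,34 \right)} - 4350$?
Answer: $- \frac{104411}{24} \approx -4350.5$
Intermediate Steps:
$U{\left(h,O \right)} = \frac{21 + O}{2 h}$
$U{\left(-60,34 \right)} - 4350 = \frac{21 + 34}{2 \left(-60\right)} - 4350 = \frac{1}{2} \left(- \frac{1}{60}\right) 55 - 4350 = - \frac{11}{24} - 4350 = - \frac{104411}{24}$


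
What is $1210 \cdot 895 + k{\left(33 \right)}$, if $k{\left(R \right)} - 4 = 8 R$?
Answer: $1083218$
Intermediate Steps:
$k{\left(R \right)} = 4 + 8 R$
$1210 \cdot 895 + k{\left(33 \right)} = 1210 \cdot 895 + \left(4 + 8 \cdot 33\right) = 1082950 + \left(4 + 264\right) = 1082950 + 268 = 1083218$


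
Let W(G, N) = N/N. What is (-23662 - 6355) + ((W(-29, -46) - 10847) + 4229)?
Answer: -36634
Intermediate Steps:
W(G, N) = 1
(-23662 - 6355) + ((W(-29, -46) - 10847) + 4229) = (-23662 - 6355) + ((1 - 10847) + 4229) = -30017 + (-10846 + 4229) = -30017 - 6617 = -36634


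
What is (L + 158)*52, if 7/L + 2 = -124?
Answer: 73918/9 ≈ 8213.1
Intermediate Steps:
L = -1/18 (L = 7/(-2 - 124) = 7/(-126) = 7*(-1/126) = -1/18 ≈ -0.055556)
(L + 158)*52 = (-1/18 + 158)*52 = (2843/18)*52 = 73918/9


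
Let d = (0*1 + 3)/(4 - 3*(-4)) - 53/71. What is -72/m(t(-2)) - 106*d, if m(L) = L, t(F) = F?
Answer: 54103/568 ≈ 95.252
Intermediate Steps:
d = -635/1136 (d = (0 + 3)/(4 + 12) - 53*1/71 = 3/16 - 53/71 = -635/1136 ≈ -0.55898)
-72/m(t(-2)) - 106*d = -72/(-2) - 106*(-635/1136) = -72*(-½) + 33655/568 = 36 + 33655/568 = 54103/568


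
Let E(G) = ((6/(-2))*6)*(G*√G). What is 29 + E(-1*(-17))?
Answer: 29 - 306*√17 ≈ -1232.7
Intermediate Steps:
E(G) = -18*G^(3/2) (E(G) = ((6*(-½))*6)*G^(3/2) = (-3*6)*G^(3/2) = -18*G^(3/2))
29 + E(-1*(-17)) = 29 - 18*17^(3/2) = 29 - 306*√17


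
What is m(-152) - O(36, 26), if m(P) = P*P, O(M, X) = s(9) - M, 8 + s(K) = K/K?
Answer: 23147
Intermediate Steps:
s(K) = -7 (s(K) = -8 + K/K = -8 + 1 = -7)
O(M, X) = -7 - M
m(P) = P²
m(-152) - O(36, 26) = (-152)² - (-7 - 1*36) = 23104 - (-7 - 36) = 23104 - 1*(-43) = 23104 + 43 = 23147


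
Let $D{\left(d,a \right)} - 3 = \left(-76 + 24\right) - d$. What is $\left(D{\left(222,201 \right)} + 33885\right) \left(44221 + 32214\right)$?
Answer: $2569286090$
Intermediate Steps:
$D{\left(d,a \right)} = -49 - d$ ($D{\left(d,a \right)} = 3 - \left(52 + d\right) = -49 - d$)
$\left(D{\left(222,201 \right)} + 33885\right) \left(44221 + 32214\right) = \left(\left(-49 - 222\right) + 33885\right) \left(44221 + 32214\right) = \left(\left(-49 - 222\right) + 33885\right) 76435 = \left(-271 + 33885\right) 76435 = 33614 \cdot 76435 = 2569286090$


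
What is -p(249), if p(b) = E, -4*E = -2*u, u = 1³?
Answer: -½ ≈ -0.50000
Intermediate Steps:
u = 1
E = ½ (E = -(-1)/2 = -¼*(-2) = ½ ≈ 0.50000)
p(b) = ½
-p(249) = -1*½ = -½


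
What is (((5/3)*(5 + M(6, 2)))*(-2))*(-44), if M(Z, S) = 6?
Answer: 4840/3 ≈ 1613.3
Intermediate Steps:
(((5/3)*(5 + M(6, 2)))*(-2))*(-44) = (((5/3)*(5 + 6))*(-2))*(-44) = (((5*(⅓))*11)*(-2))*(-44) = (((5/3)*11)*(-2))*(-44) = ((55/3)*(-2))*(-44) = -110/3*(-44) = 4840/3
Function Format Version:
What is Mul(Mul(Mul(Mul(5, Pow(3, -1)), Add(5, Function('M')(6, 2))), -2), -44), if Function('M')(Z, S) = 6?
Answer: Rational(4840, 3) ≈ 1613.3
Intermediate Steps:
Mul(Mul(Mul(Mul(5, Pow(3, -1)), Add(5, Function('M')(6, 2))), -2), -44) = Mul(Mul(Mul(Mul(5, Pow(3, -1)), Add(5, 6)), -2), -44) = Mul(Mul(Mul(Mul(5, Rational(1, 3)), 11), -2), -44) = Mul(Mul(Mul(Rational(5, 3), 11), -2), -44) = Mul(Mul(Rational(55, 3), -2), -44) = Mul(Rational(-110, 3), -44) = Rational(4840, 3)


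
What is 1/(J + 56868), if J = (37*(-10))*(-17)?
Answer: 1/63158 ≈ 1.5833e-5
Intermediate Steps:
J = 6290 (J = -370*(-17) = 6290)
1/(J + 56868) = 1/(6290 + 56868) = 1/63158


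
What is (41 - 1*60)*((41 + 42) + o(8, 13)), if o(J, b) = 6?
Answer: -1691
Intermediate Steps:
(41 - 1*60)*((41 + 42) + o(8, 13)) = (41 - 1*60)*((41 + 42) + 6) = (41 - 60)*(83 + 6) = -19*89 = -1691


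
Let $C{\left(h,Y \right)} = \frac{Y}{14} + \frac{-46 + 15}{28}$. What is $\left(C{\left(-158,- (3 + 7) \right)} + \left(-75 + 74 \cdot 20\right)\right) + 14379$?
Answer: $\frac{441901}{28} \approx 15782.0$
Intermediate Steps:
$C{\left(h,Y \right)} = - \frac{31}{28} + \frac{Y}{14}$ ($C{\left(h,Y \right)} = Y \frac{1}{14} - \frac{31}{28} = \frac{Y}{14} - \frac{31}{28} = - \frac{31}{28} + \frac{Y}{14}$)
$\left(C{\left(-158,- (3 + 7) \right)} + \left(-75 + 74 \cdot 20\right)\right) + 14379 = \left(\left(- \frac{31}{28} + \frac{\left(-1\right) \left(3 + 7\right)}{14}\right) + \left(-75 + 74 \cdot 20\right)\right) + 14379 = \left(\left(- \frac{31}{28} + \frac{\left(-1\right) 10}{14}\right) + \left(-75 + 1480\right)\right) + 14379 = \left(\left(- \frac{31}{28} + \frac{1}{14} \left(-10\right)\right) + 1405\right) + 14379 = \left(\left(- \frac{31}{28} - \frac{5}{7}\right) + 1405\right) + 14379 = \left(- \frac{51}{28} + 1405\right) + 14379 = \frac{39289}{28} + 14379 = \frac{441901}{28}$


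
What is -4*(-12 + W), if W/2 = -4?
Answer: 80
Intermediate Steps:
W = -8 (W = 2*(-4) = -8)
-4*(-12 + W) = -4*(-12 - 8) = -4*(-20) = 80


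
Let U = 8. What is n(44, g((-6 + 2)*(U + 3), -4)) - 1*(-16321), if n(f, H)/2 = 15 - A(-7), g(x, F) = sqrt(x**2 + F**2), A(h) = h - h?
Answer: 16351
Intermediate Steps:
A(h) = 0
g(x, F) = sqrt(F**2 + x**2)
n(f, H) = 30 (n(f, H) = 2*(15 - 1*0) = 2*(15 + 0) = 2*15 = 30)
n(44, g((-6 + 2)*(U + 3), -4)) - 1*(-16321) = 30 - 1*(-16321) = 30 + 16321 = 16351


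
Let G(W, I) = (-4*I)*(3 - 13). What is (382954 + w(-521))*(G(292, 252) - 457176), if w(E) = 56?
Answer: -171242238960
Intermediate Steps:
G(W, I) = 40*I (G(W, I) = -4*I*(-10) = 40*I)
(382954 + w(-521))*(G(292, 252) - 457176) = (382954 + 56)*(40*252 - 457176) = 383010*(10080 - 457176) = 383010*(-447096) = -171242238960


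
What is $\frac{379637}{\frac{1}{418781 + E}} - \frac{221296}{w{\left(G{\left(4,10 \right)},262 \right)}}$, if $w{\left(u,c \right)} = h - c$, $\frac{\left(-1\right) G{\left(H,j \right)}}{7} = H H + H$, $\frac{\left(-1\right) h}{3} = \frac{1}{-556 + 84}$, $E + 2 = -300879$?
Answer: $\frac{5534967820072012}{123661} \approx 4.4759 \cdot 10^{10}$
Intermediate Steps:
$E = -300881$ ($E = -2 - 300879 = -300881$)
$h = \frac{3}{472}$ ($h = - \frac{3}{-556 + 84} = - \frac{3}{-472} = \left(-3\right) \left(- \frac{1}{472}\right) = \frac{3}{472} \approx 0.0063559$)
$G{\left(H,j \right)} = - 7 H - 7 H^{2}$ ($G{\left(H,j \right)} = - 7 \left(H H + H\right) = - 7 \left(H^{2} + H\right) = - 7 \left(H + H^{2}\right) = - 7 H - 7 H^{2}$)
$w{\left(u,c \right)} = \frac{3}{472} - c$
$\frac{379637}{\frac{1}{418781 + E}} - \frac{221296}{w{\left(G{\left(4,10 \right)},262 \right)}} = \frac{379637}{\frac{1}{418781 - 300881}} - \frac{221296}{\frac{3}{472} - 262} = \frac{379637}{\frac{1}{117900}} - \frac{221296}{\frac{3}{472} - 262} = 379637 \frac{1}{\frac{1}{117900}} - \frac{221296}{- \frac{123661}{472}} = 379637 \cdot 117900 - - \frac{104451712}{123661} = 44759202300 + \frac{104451712}{123661} = \frac{5534967820072012}{123661}$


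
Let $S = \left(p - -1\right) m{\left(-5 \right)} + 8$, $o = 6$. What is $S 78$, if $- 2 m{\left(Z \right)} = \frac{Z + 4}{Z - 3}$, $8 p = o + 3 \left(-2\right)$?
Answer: $\frac{4953}{8} \approx 619.13$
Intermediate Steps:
$p = 0$ ($p = \frac{6 + 3 \left(-2\right)}{8} = \frac{6 - 6}{8} = \frac{1}{8} \cdot 0 = 0$)
$m{\left(Z \right)} = - \frac{4 + Z}{2 \left(-3 + Z\right)}$ ($m{\left(Z \right)} = - \frac{\left(Z + 4\right) \frac{1}{Z - 3}}{2} = - \frac{\left(4 + Z\right) \frac{1}{-3 + Z}}{2} = - \frac{\frac{1}{-3 + Z} \left(4 + Z\right)}{2} = - \frac{4 + Z}{2 \left(-3 + Z\right)}$)
$S = \frac{127}{16}$ ($S = \left(0 - -1\right) \frac{-4 - -5}{2 \left(-3 - 5\right)} + 8 = \left(0 + 1\right) \frac{-4 + 5}{2 \left(-8\right)} + 8 = 1 \cdot \frac{1}{2} \left(- \frac{1}{8}\right) 1 + 8 = 1 \left(- \frac{1}{16}\right) + 8 = - \frac{1}{16} + 8 = \frac{127}{16} \approx 7.9375$)
$S 78 = \frac{127}{16} \cdot 78 = \frac{4953}{8}$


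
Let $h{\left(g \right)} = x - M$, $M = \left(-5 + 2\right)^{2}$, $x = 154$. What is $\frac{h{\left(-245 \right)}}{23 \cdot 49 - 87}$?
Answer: $\frac{29}{208} \approx 0.13942$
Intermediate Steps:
$M = 9$ ($M = \left(-3\right)^{2} = 9$)
$h{\left(g \right)} = 145$ ($h{\left(g \right)} = 154 - 9 = 145$)
$\frac{h{\left(-245 \right)}}{23 \cdot 49 - 87} = \frac{145}{23 \cdot 49 - 87} = \frac{145}{1127 - 87} = \frac{145}{1040} = 145 \cdot \frac{1}{1040} = \frac{29}{208}$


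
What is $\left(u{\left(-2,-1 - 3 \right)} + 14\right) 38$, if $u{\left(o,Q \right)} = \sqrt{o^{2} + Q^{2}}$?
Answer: $532 + 76 \sqrt{5} \approx 701.94$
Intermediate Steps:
$u{\left(o,Q \right)} = \sqrt{Q^{2} + o^{2}}$
$\left(u{\left(-2,-1 - 3 \right)} + 14\right) 38 = \left(\sqrt{\left(-1 - 3\right)^{2} + \left(-2\right)^{2}} + 14\right) 38 = \left(\sqrt{\left(-1 - 3\right)^{2} + 4} + 14\right) 38 = \left(\sqrt{\left(-4\right)^{2} + 4} + 14\right) 38 = \left(\sqrt{16 + 4} + 14\right) 38 = \left(\sqrt{20} + 14\right) 38 = \left(2 \sqrt{5} + 14\right) 38 = \left(14 + 2 \sqrt{5}\right) 38 = 532 + 76 \sqrt{5}$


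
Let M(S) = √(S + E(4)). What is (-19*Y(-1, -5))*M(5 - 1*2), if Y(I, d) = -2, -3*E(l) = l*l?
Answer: 38*I*√21/3 ≈ 58.046*I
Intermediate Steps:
E(l) = -l²/3 (E(l) = -l*l/3 = -l²/3)
M(S) = √(-16/3 + S) (M(S) = √(S - ⅓*4²) = √(S - ⅓*16) = √(S - 16/3) = √(-16/3 + S))
(-19*Y(-1, -5))*M(5 - 1*2) = (-19*(-2))*(√(-48 + 9*(5 - 1*2))/3) = 38*(√(-48 + 9*(5 - 2))/3) = 38*(√(-48 + 9*3)/3) = 38*(√(-48 + 27)/3) = 38*(√(-21)/3) = 38*((I*√21)/3) = 38*(I*√21/3) = 38*I*√21/3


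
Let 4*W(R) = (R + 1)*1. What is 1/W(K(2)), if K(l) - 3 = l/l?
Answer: ⅘ ≈ 0.80000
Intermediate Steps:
K(l) = 4 (K(l) = 3 + l/l = 3 + 1 = 4)
W(R) = ¼ + R/4 (W(R) = ((R + 1)*1)/4 = ((1 + R)*1)/4 = (1 + R)/4 = ¼ + R/4)
1/W(K(2)) = 1/(¼ + (¼)*4) = 1/(¼ + 1) = 1/(5/4) = ⅘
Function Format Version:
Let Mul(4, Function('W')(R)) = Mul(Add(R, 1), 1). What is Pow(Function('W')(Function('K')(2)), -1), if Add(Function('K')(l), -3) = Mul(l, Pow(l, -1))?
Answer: Rational(4, 5) ≈ 0.80000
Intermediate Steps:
Function('K')(l) = 4 (Function('K')(l) = Add(3, Mul(l, Pow(l, -1))) = Add(3, 1) = 4)
Function('W')(R) = Add(Rational(1, 4), Mul(Rational(1, 4), R)) (Function('W')(R) = Mul(Rational(1, 4), Mul(Add(R, 1), 1)) = Mul(Rational(1, 4), Mul(Add(1, R), 1)) = Mul(Rational(1, 4), Add(1, R)) = Add(Rational(1, 4), Mul(Rational(1, 4), R)))
Pow(Function('W')(Function('K')(2)), -1) = Pow(Add(Rational(1, 4), Mul(Rational(1, 4), 4)), -1) = Pow(Add(Rational(1, 4), 1), -1) = Pow(Rational(5, 4), -1) = Rational(4, 5)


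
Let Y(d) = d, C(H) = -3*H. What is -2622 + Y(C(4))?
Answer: -2634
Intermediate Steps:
-2622 + Y(C(4)) = -2622 - 3*4 = -2622 - 12 = -2634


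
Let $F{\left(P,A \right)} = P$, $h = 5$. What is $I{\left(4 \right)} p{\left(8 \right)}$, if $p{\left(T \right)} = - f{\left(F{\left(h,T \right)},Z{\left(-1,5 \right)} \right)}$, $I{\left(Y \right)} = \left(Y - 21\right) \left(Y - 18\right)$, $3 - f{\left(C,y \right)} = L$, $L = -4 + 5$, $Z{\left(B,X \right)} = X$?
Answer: $-476$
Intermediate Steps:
$L = 1$
$f{\left(C,y \right)} = 2$ ($f{\left(C,y \right)} = 3 - 1 = 2$)
$I{\left(Y \right)} = \left(-21 + Y\right) \left(-18 + Y\right)$
$p{\left(T \right)} = -2$ ($p{\left(T \right)} = \left(-1\right) 2 = -2$)
$I{\left(4 \right)} p{\left(8 \right)} = \left(378 + 4^{2} - 156\right) \left(-2\right) = \left(378 + 16 - 156\right) \left(-2\right) = 238 \left(-2\right) = -476$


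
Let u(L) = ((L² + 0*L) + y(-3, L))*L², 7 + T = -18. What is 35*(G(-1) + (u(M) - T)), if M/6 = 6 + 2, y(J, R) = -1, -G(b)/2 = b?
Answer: 185714865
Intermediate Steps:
T = -25 (T = -7 - 18 = -25)
G(b) = -2*b
M = 48 (M = 6*(6 + 2) = 6*8 = 48)
u(L) = L²*(-1 + L²) (u(L) = ((L² + 0*L) - 1)*L² = ((L² + 0) - 1)*L² = (L² - 1)*L² = (-1 + L²)*L² = L²*(-1 + L²))
35*(G(-1) + (u(M) - T)) = 35*(-2*(-1) + ((48⁴ - 1*48²) - 1*(-25))) = 35*(2 + ((5308416 - 1*2304) + 25)) = 35*(2 + ((5308416 - 2304) + 25)) = 35*(2 + (5306112 + 25)) = 35*(2 + 5306137) = 35*5306139 = 185714865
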